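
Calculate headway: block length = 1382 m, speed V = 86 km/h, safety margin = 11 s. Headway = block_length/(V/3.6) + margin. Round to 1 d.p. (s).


V = 86 / 3.6 = 23.8889 m/s
Block traversal time = 1382 / 23.8889 = 57.8512 s
Headway = 57.8512 + 11
Headway = 68.9 s

68.9


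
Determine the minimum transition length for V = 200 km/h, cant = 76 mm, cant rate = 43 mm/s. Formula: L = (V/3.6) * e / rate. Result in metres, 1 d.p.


Convert speed: V = 200 / 3.6 = 55.5556 m/s
L = 55.5556 * 76 / 43
L = 4222.2222 / 43
L = 98.2 m

98.2


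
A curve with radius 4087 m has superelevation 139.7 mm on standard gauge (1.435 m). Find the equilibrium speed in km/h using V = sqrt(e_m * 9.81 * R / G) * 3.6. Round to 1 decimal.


Convert cant: e = 139.7 mm = 0.1397 m
V_ms = sqrt(0.1397 * 9.81 * 4087 / 1.435)
V_ms = sqrt(3903.176139) = 62.4754 m/s
V = 62.4754 * 3.6 = 224.9 km/h

224.9


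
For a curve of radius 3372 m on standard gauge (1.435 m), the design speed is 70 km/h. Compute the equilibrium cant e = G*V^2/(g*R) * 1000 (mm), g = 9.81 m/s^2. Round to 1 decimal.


Convert speed: V = 70 / 3.6 = 19.4444 m/s
Apply formula: e = 1.435 * 19.4444^2 / (9.81 * 3372)
e = 1.435 * 378.0864 / 33079.32
e = 0.016402 m = 16.4 mm

16.4


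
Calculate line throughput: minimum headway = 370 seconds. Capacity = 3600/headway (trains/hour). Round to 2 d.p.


Capacity = 3600 / headway
Capacity = 3600 / 370
Capacity = 9.73 trains/hour

9.73


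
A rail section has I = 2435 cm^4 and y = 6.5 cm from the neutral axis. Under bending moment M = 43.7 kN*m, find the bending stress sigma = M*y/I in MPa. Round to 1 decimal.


Convert units:
M = 43.7 kN*m = 43700000 N*mm
y = 6.5 cm = 65 mm
I = 2435 cm^4 = 24350000 mm^4
sigma = 43700000 * 65 / 24350000
sigma = 116.7 MPa

116.7


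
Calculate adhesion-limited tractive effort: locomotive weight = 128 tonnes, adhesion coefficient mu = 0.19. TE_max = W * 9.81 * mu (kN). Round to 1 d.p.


TE_max = W * g * mu
TE_max = 128 * 9.81 * 0.19
TE_max = 1255.68 * 0.19
TE_max = 238.6 kN

238.6


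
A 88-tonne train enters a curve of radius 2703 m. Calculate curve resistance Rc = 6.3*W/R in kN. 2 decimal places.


Rc = 6.3 * W / R
Rc = 6.3 * 88 / 2703
Rc = 554.4 / 2703
Rc = 0.21 kN

0.21


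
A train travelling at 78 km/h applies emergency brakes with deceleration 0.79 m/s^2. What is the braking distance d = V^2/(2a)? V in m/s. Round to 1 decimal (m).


Convert speed: V = 78 / 3.6 = 21.6667 m/s
V^2 = 469.4444
d = 469.4444 / (2 * 0.79)
d = 469.4444 / 1.58
d = 297.1 m

297.1


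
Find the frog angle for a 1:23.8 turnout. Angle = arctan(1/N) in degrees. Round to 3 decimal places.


1/N = 1/23.8 = 0.042017
angle = arctan(0.042017) = 0.041992 rad
angle = 0.041992 * 180/pi = 2.406 degrees

2.406


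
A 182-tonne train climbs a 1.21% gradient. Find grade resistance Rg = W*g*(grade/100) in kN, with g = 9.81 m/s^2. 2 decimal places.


Rg = W * 9.81 * grade / 100
Rg = 182 * 9.81 * 1.21 / 100
Rg = 1785.42 * 0.0121
Rg = 21.60 kN

21.60


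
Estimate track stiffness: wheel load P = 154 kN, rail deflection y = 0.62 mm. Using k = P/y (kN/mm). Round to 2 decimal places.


Track stiffness k = P / y
k = 154 / 0.62
k = 248.39 kN/mm

248.39


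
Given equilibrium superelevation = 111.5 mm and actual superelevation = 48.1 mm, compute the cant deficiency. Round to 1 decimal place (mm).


Cant deficiency = equilibrium cant - actual cant
CD = 111.5 - 48.1
CD = 63.4 mm

63.4


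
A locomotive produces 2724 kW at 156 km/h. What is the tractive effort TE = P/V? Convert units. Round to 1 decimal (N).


Convert: P = 2724 kW = 2724000 W
V = 156 / 3.6 = 43.3333 m/s
TE = 2724000 / 43.3333
TE = 62861.5 N

62861.5


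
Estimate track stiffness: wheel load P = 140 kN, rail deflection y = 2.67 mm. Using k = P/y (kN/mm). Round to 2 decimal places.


Track stiffness k = P / y
k = 140 / 2.67
k = 52.43 kN/mm

52.43


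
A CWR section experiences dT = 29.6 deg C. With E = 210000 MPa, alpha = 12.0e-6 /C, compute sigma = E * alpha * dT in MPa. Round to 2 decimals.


sigma = E * alpha * dT
sigma = 210000 * 12.0e-6 * 29.6
sigma = 2.52 * 29.6
sigma = 74.59 MPa

74.59


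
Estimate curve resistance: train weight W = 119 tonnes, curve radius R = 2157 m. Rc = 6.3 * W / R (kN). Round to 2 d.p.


Rc = 6.3 * W / R
Rc = 6.3 * 119 / 2157
Rc = 749.7 / 2157
Rc = 0.35 kN

0.35


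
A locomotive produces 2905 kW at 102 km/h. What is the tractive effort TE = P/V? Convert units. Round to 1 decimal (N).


Convert: P = 2905 kW = 2905000 W
V = 102 / 3.6 = 28.3333 m/s
TE = 2905000 / 28.3333
TE = 102529.4 N

102529.4


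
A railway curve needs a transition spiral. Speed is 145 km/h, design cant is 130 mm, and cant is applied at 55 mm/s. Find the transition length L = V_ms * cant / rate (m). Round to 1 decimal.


Convert speed: V = 145 / 3.6 = 40.2778 m/s
L = 40.2778 * 130 / 55
L = 5236.1111 / 55
L = 95.2 m

95.2


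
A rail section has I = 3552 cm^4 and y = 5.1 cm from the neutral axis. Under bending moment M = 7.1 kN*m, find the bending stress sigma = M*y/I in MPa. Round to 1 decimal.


Convert units:
M = 7.1 kN*m = 7100000 N*mm
y = 5.1 cm = 51 mm
I = 3552 cm^4 = 35520000 mm^4
sigma = 7100000 * 51 / 35520000
sigma = 10.2 MPa

10.2


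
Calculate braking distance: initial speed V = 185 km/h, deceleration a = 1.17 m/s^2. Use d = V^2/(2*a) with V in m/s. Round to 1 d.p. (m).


Convert speed: V = 185 / 3.6 = 51.3889 m/s
V^2 = 2640.8179
d = 2640.8179 / (2 * 1.17)
d = 2640.8179 / 2.34
d = 1128.6 m

1128.6


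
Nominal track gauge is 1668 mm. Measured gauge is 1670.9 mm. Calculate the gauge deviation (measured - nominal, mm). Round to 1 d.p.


Deviation = measured - nominal
Deviation = 1670.9 - 1668
Deviation = 2.9 mm

2.9


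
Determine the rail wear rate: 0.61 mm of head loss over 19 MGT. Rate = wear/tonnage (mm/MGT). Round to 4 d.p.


Wear rate = total wear / cumulative tonnage
Rate = 0.61 / 19
Rate = 0.0321 mm/MGT

0.0321


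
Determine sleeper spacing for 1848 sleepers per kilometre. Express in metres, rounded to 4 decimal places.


Spacing = 1000 m / number of sleepers
Spacing = 1000 / 1848
Spacing = 0.5411 m

0.5411


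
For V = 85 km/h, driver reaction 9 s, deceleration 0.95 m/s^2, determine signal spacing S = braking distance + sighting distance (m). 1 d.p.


V = 85 / 3.6 = 23.6111 m/s
Braking distance = 23.6111^2 / (2*0.95) = 293.4129 m
Sighting distance = 23.6111 * 9 = 212.5 m
S = 293.4129 + 212.5 = 505.9 m

505.9


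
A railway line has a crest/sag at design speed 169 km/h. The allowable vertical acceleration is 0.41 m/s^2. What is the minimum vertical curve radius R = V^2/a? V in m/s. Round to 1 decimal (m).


Convert speed: V = 169 / 3.6 = 46.9444 m/s
V^2 = 2203.7809 m^2/s^2
R_v = 2203.7809 / 0.41
R_v = 5375.1 m

5375.1


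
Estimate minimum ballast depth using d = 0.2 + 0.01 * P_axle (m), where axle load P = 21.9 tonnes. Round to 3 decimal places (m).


d = 0.2 + 0.01 * 21.9
d = 0.2 + 0.219
d = 0.419 m

0.419


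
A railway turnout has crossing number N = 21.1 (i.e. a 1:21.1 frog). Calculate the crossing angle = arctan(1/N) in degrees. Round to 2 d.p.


1/N = 1/21.1 = 0.047393
angle = arctan(0.047393) = 0.047358 rad
angle = 0.047358 * 180/pi = 2.71 degrees

2.71


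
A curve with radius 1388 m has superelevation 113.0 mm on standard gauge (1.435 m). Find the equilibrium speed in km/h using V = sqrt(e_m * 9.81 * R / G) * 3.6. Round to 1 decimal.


Convert cant: e = 113.0 mm = 0.1130 m
V_ms = sqrt(0.1130 * 9.81 * 1388 / 1.435)
V_ms = sqrt(1072.222746) = 32.7448 m/s
V = 32.7448 * 3.6 = 117.9 km/h

117.9


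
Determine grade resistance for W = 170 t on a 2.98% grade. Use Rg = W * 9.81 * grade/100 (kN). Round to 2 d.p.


Rg = W * 9.81 * grade / 100
Rg = 170 * 9.81 * 2.98 / 100
Rg = 1667.7 * 0.0298
Rg = 49.70 kN

49.70


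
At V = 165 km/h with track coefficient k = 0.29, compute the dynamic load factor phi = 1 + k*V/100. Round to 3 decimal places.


phi = 1 + k * V / 100
phi = 1 + 0.29 * 165 / 100
phi = 1 + 0.4785
phi = 1.479

1.479


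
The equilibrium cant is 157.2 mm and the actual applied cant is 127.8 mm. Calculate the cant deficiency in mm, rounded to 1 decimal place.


Cant deficiency = equilibrium cant - actual cant
CD = 157.2 - 127.8
CD = 29.4 mm

29.4


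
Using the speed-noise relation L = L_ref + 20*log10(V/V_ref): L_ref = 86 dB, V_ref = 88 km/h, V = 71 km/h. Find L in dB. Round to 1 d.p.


V/V_ref = 71 / 88 = 0.806818
log10(0.806818) = -0.093224
20 * -0.093224 = -1.8645
L = 86 + -1.8645 = 84.1 dB

84.1


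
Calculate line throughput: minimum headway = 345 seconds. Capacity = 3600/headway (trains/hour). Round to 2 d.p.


Capacity = 3600 / headway
Capacity = 3600 / 345
Capacity = 10.43 trains/hour

10.43


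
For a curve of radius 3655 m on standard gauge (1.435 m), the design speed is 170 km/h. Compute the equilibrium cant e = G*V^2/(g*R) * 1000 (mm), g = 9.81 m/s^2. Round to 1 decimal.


Convert speed: V = 170 / 3.6 = 47.2222 m/s
Apply formula: e = 1.435 * 47.2222^2 / (9.81 * 3655)
e = 1.435 * 2229.9383 / 35855.55
e = 0.089246 m = 89.2 mm

89.2


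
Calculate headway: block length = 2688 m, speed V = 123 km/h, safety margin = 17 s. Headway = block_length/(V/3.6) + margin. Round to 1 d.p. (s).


V = 123 / 3.6 = 34.1667 m/s
Block traversal time = 2688 / 34.1667 = 78.6732 s
Headway = 78.6732 + 17
Headway = 95.7 s

95.7


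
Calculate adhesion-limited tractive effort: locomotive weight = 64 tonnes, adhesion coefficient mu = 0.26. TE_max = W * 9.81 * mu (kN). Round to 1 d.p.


TE_max = W * g * mu
TE_max = 64 * 9.81 * 0.26
TE_max = 627.84 * 0.26
TE_max = 163.2 kN

163.2


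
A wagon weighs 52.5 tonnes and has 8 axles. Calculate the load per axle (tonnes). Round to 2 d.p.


Load per axle = total weight / number of axles
Load = 52.5 / 8
Load = 6.56 tonnes

6.56


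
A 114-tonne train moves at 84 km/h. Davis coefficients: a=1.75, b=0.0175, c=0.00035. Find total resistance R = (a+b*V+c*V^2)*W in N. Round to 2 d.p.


b*V = 0.0175 * 84 = 1.47
c*V^2 = 0.00035 * 7056 = 2.4696
R_per_t = 1.75 + 1.47 + 2.4696 = 5.6896 N/t
R_total = 5.6896 * 114 = 648.61 N

648.61


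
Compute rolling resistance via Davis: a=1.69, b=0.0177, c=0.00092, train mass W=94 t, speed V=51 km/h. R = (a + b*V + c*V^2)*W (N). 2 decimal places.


b*V = 0.0177 * 51 = 0.9027
c*V^2 = 0.00092 * 2601 = 2.39292
R_per_t = 1.69 + 0.9027 + 2.39292 = 4.98562 N/t
R_total = 4.98562 * 94 = 468.65 N

468.65


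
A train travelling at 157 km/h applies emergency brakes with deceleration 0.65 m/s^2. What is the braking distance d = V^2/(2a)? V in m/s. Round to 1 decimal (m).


Convert speed: V = 157 / 3.6 = 43.6111 m/s
V^2 = 1901.929
d = 1901.929 / (2 * 0.65)
d = 1901.929 / 1.3
d = 1463.0 m

1463.0


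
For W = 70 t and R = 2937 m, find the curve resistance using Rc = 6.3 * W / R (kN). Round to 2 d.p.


Rc = 6.3 * W / R
Rc = 6.3 * 70 / 2937
Rc = 441.0 / 2937
Rc = 0.15 kN

0.15


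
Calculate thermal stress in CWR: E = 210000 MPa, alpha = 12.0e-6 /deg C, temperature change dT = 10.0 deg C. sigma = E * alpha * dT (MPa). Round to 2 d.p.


sigma = E * alpha * dT
sigma = 210000 * 12.0e-6 * 10.0
sigma = 2.52 * 10.0
sigma = 25.20 MPa

25.20


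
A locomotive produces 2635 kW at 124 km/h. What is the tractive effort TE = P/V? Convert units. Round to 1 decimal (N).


Convert: P = 2635 kW = 2635000 W
V = 124 / 3.6 = 34.4444 m/s
TE = 2635000 / 34.4444
TE = 76500.0 N

76500.0


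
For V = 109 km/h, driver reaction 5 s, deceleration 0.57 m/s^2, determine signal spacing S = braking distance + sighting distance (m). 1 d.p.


V = 109 / 3.6 = 30.2778 m/s
Braking distance = 30.2778^2 / (2*0.57) = 804.1613 m
Sighting distance = 30.2778 * 5 = 151.3889 m
S = 804.1613 + 151.3889 = 955.6 m

955.6


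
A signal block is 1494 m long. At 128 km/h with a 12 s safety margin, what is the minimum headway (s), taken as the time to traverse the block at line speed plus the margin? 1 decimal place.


V = 128 / 3.6 = 35.5556 m/s
Block traversal time = 1494 / 35.5556 = 42.0187 s
Headway = 42.0187 + 12
Headway = 54.0 s

54.0


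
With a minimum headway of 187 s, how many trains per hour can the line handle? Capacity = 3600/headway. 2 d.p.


Capacity = 3600 / headway
Capacity = 3600 / 187
Capacity = 19.25 trains/hour

19.25


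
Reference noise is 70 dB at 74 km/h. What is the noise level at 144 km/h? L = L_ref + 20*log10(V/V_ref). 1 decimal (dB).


V/V_ref = 144 / 74 = 1.945946
log10(1.945946) = 0.289131
20 * 0.289131 = 5.7826
L = 70 + 5.7826 = 75.8 dB

75.8


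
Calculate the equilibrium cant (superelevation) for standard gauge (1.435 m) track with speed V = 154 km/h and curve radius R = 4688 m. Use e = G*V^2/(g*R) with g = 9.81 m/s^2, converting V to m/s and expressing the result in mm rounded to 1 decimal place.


Convert speed: V = 154 / 3.6 = 42.7778 m/s
Apply formula: e = 1.435 * 42.7778^2 / (9.81 * 4688)
e = 1.435 * 1829.9383 / 45989.28
e = 0.057099 m = 57.1 mm

57.1


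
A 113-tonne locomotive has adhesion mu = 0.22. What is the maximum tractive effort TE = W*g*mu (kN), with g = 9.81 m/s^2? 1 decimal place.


TE_max = W * g * mu
TE_max = 113 * 9.81 * 0.22
TE_max = 1108.53 * 0.22
TE_max = 243.9 kN

243.9


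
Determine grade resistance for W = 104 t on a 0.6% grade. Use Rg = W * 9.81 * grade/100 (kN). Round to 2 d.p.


Rg = W * 9.81 * grade / 100
Rg = 104 * 9.81 * 0.6 / 100
Rg = 1020.24 * 0.006
Rg = 6.12 kN

6.12


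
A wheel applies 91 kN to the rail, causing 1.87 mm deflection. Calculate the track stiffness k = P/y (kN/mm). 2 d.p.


Track stiffness k = P / y
k = 91 / 1.87
k = 48.66 kN/mm

48.66


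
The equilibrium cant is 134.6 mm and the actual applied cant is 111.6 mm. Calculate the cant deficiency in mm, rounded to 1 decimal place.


Cant deficiency = equilibrium cant - actual cant
CD = 134.6 - 111.6
CD = 23.0 mm

23.0


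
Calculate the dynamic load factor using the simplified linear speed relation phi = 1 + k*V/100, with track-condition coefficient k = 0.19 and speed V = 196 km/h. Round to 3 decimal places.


phi = 1 + k * V / 100
phi = 1 + 0.19 * 196 / 100
phi = 1 + 0.3724
phi = 1.372

1.372


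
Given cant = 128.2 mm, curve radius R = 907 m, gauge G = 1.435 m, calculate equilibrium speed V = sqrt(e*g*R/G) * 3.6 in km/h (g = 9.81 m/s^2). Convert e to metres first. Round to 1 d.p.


Convert cant: e = 128.2 mm = 0.1282 m
V_ms = sqrt(0.1282 * 9.81 * 907 / 1.435)
V_ms = sqrt(794.899856) = 28.194 m/s
V = 28.194 * 3.6 = 101.5 km/h

101.5


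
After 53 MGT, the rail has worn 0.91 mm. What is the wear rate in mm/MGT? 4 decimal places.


Wear rate = total wear / cumulative tonnage
Rate = 0.91 / 53
Rate = 0.0172 mm/MGT

0.0172


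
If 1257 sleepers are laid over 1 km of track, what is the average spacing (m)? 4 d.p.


Spacing = 1000 m / number of sleepers
Spacing = 1000 / 1257
Spacing = 0.7955 m

0.7955


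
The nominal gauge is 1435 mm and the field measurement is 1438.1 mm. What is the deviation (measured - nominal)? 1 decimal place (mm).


Deviation = measured - nominal
Deviation = 1438.1 - 1435
Deviation = 3.1 mm

3.1


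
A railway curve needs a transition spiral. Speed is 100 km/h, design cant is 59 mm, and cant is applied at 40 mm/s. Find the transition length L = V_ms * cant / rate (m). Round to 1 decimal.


Convert speed: V = 100 / 3.6 = 27.7778 m/s
L = 27.7778 * 59 / 40
L = 1638.8889 / 40
L = 41.0 m

41.0


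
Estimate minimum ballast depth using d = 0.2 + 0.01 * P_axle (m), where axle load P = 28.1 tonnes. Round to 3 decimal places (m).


d = 0.2 + 0.01 * 28.1
d = 0.2 + 0.281
d = 0.481 m

0.481


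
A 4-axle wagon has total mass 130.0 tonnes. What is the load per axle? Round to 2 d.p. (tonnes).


Load per axle = total weight / number of axles
Load = 130.0 / 4
Load = 32.50 tonnes

32.50


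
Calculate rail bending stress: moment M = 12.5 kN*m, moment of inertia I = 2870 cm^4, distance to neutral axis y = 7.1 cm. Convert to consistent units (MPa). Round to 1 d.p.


Convert units:
M = 12.5 kN*m = 12500000 N*mm
y = 7.1 cm = 71 mm
I = 2870 cm^4 = 28700000 mm^4
sigma = 12500000 * 71 / 28700000
sigma = 30.9 MPa

30.9


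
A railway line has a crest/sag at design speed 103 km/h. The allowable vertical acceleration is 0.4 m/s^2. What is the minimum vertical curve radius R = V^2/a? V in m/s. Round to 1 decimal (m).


Convert speed: V = 103 / 3.6 = 28.6111 m/s
V^2 = 818.5957 m^2/s^2
R_v = 818.5957 / 0.4
R_v = 2046.5 m

2046.5


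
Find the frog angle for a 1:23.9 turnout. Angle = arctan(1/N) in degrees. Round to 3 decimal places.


1/N = 1/23.9 = 0.041841
angle = arctan(0.041841) = 0.041817 rad
angle = 0.041817 * 180/pi = 2.396 degrees

2.396


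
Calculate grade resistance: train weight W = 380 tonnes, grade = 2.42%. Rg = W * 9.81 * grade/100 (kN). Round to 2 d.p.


Rg = W * 9.81 * grade / 100
Rg = 380 * 9.81 * 2.42 / 100
Rg = 3727.8 * 0.0242
Rg = 90.21 kN

90.21


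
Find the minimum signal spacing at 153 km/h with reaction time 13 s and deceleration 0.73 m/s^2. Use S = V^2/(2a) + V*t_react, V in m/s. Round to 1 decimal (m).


V = 153 / 3.6 = 42.5 m/s
Braking distance = 42.5^2 / (2*0.73) = 1237.1575 m
Sighting distance = 42.5 * 13 = 552.5 m
S = 1237.1575 + 552.5 = 1789.7 m

1789.7


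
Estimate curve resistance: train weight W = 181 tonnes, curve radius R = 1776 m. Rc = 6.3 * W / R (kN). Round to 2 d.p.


Rc = 6.3 * W / R
Rc = 6.3 * 181 / 1776
Rc = 1140.3 / 1776
Rc = 0.64 kN

0.64


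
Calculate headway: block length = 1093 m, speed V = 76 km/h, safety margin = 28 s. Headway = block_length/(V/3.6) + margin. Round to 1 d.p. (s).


V = 76 / 3.6 = 21.1111 m/s
Block traversal time = 1093 / 21.1111 = 51.7737 s
Headway = 51.7737 + 28
Headway = 79.8 s

79.8


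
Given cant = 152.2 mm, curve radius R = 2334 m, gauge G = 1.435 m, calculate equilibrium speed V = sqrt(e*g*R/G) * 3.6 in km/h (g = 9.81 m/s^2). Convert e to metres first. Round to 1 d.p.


Convert cant: e = 152.2 mm = 0.1522 m
V_ms = sqrt(0.1522 * 9.81 * 2334 / 1.435)
V_ms = sqrt(2428.46926) = 49.2795 m/s
V = 49.2795 * 3.6 = 177.4 km/h

177.4


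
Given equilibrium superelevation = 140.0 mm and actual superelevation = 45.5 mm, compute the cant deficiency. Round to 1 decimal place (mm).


Cant deficiency = equilibrium cant - actual cant
CD = 140.0 - 45.5
CD = 94.5 mm

94.5


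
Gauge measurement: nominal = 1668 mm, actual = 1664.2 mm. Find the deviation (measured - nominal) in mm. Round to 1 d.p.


Deviation = measured - nominal
Deviation = 1664.2 - 1668
Deviation = -3.8 mm

-3.8


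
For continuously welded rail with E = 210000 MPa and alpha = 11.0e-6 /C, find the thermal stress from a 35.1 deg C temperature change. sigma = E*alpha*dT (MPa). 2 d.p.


sigma = E * alpha * dT
sigma = 210000 * 11.0e-6 * 35.1
sigma = 2.31 * 35.1
sigma = 81.08 MPa

81.08


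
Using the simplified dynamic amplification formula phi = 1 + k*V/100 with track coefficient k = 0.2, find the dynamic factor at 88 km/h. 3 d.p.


phi = 1 + k * V / 100
phi = 1 + 0.2 * 88 / 100
phi = 1 + 0.176
phi = 1.176

1.176


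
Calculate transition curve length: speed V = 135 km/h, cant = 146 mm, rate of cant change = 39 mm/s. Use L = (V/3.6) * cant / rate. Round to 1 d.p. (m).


Convert speed: V = 135 / 3.6 = 37.5 m/s
L = 37.5 * 146 / 39
L = 5475.0 / 39
L = 140.4 m

140.4


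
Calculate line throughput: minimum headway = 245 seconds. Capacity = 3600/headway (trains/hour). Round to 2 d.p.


Capacity = 3600 / headway
Capacity = 3600 / 245
Capacity = 14.69 trains/hour

14.69


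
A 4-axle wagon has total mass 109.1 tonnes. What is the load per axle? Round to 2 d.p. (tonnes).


Load per axle = total weight / number of axles
Load = 109.1 / 4
Load = 27.28 tonnes

27.28


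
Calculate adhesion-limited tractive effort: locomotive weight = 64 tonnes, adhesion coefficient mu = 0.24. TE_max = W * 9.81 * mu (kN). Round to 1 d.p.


TE_max = W * g * mu
TE_max = 64 * 9.81 * 0.24
TE_max = 627.84 * 0.24
TE_max = 150.7 kN

150.7


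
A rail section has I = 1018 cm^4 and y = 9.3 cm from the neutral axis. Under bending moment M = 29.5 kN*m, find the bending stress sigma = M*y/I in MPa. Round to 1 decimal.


Convert units:
M = 29.5 kN*m = 29500000 N*mm
y = 9.3 cm = 93 mm
I = 1018 cm^4 = 10180000 mm^4
sigma = 29500000 * 93 / 10180000
sigma = 269.5 MPa

269.5


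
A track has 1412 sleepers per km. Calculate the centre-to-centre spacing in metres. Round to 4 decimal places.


Spacing = 1000 m / number of sleepers
Spacing = 1000 / 1412
Spacing = 0.7082 m

0.7082


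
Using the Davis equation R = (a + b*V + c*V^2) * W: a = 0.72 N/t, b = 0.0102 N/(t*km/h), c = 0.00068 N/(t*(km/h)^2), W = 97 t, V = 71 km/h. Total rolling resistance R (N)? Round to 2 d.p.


b*V = 0.0102 * 71 = 0.7242
c*V^2 = 0.00068 * 5041 = 3.42788
R_per_t = 0.72 + 0.7242 + 3.42788 = 4.87208 N/t
R_total = 4.87208 * 97 = 472.59 N

472.59


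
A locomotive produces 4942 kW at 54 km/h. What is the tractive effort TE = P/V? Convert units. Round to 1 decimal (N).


Convert: P = 4942 kW = 4942000 W
V = 54 / 3.6 = 15.0 m/s
TE = 4942000 / 15.0
TE = 329466.7 N

329466.7


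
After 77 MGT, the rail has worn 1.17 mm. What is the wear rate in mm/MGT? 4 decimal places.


Wear rate = total wear / cumulative tonnage
Rate = 1.17 / 77
Rate = 0.0152 mm/MGT

0.0152


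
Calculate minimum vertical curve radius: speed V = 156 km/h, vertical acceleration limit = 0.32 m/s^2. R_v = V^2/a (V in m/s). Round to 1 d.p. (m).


Convert speed: V = 156 / 3.6 = 43.3333 m/s
V^2 = 1877.7778 m^2/s^2
R_v = 1877.7778 / 0.32
R_v = 5868.1 m

5868.1


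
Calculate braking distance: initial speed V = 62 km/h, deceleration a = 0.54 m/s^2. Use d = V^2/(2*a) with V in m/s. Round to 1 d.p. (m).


Convert speed: V = 62 / 3.6 = 17.2222 m/s
V^2 = 296.6049
d = 296.6049 / (2 * 0.54)
d = 296.6049 / 1.08
d = 274.6 m

274.6


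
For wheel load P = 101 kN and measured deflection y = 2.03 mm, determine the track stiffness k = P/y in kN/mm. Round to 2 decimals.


Track stiffness k = P / y
k = 101 / 2.03
k = 49.75 kN/mm

49.75


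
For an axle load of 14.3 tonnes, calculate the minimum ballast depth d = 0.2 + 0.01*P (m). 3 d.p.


d = 0.2 + 0.01 * 14.3
d = 0.2 + 0.143
d = 0.343 m

0.343


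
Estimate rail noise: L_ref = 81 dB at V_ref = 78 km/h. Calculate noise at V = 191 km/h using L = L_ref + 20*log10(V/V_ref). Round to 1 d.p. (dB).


V/V_ref = 191 / 78 = 2.448718
log10(2.448718) = 0.388939
20 * 0.388939 = 7.7788
L = 81 + 7.7788 = 88.8 dB

88.8


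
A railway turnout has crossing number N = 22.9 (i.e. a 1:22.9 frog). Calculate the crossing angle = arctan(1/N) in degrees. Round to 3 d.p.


1/N = 1/22.9 = 0.043668
angle = arctan(0.043668) = 0.04364 rad
angle = 0.04364 * 180/pi = 2.500 degrees

2.500


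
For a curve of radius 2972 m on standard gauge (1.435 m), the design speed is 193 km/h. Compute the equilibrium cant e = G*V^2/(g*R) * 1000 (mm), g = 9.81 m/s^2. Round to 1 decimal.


Convert speed: V = 193 / 3.6 = 53.6111 m/s
Apply formula: e = 1.435 * 53.6111^2 / (9.81 * 2972)
e = 1.435 * 2874.1512 / 29155.32
e = 0.141463 m = 141.5 mm

141.5


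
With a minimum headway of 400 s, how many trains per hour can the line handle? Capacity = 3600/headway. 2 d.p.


Capacity = 3600 / headway
Capacity = 3600 / 400
Capacity = 9.00 trains/hour

9.00


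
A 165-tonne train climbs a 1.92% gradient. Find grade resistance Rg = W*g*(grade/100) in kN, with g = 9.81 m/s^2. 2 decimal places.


Rg = W * 9.81 * grade / 100
Rg = 165 * 9.81 * 1.92 / 100
Rg = 1618.65 * 0.0192
Rg = 31.08 kN

31.08


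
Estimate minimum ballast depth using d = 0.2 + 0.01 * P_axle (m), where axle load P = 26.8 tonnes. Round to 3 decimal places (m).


d = 0.2 + 0.01 * 26.8
d = 0.2 + 0.268
d = 0.468 m

0.468


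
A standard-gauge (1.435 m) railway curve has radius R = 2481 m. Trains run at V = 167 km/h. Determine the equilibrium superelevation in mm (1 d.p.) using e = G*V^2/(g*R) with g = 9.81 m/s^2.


Convert speed: V = 167 / 3.6 = 46.3889 m/s
Apply formula: e = 1.435 * 46.3889^2 / (9.81 * 2481)
e = 1.435 * 2151.929 / 24338.61
e = 0.126877 m = 126.9 mm

126.9


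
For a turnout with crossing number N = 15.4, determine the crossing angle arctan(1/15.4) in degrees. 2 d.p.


1/N = 1/15.4 = 0.064935
angle = arctan(0.064935) = 0.064844 rad
angle = 0.064844 * 180/pi = 3.72 degrees

3.72


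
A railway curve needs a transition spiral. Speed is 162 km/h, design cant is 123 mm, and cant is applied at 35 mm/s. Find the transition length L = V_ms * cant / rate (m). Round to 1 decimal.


Convert speed: V = 162 / 3.6 = 45.0 m/s
L = 45.0 * 123 / 35
L = 5535.0 / 35
L = 158.1 m

158.1


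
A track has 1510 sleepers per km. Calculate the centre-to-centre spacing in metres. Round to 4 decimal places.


Spacing = 1000 m / number of sleepers
Spacing = 1000 / 1510
Spacing = 0.6623 m

0.6623


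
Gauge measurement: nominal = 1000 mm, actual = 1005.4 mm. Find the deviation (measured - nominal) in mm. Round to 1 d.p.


Deviation = measured - nominal
Deviation = 1005.4 - 1000
Deviation = 5.4 mm

5.4


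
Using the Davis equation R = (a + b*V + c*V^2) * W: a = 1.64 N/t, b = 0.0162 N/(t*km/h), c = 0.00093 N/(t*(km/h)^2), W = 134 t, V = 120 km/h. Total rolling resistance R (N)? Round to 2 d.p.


b*V = 0.0162 * 120 = 1.944
c*V^2 = 0.00093 * 14400 = 13.392
R_per_t = 1.64 + 1.944 + 13.392 = 16.976 N/t
R_total = 16.976 * 134 = 2274.78 N

2274.78


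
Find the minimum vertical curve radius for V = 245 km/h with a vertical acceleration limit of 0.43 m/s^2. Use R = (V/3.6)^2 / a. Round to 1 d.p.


Convert speed: V = 245 / 3.6 = 68.0556 m/s
V^2 = 4631.5586 m^2/s^2
R_v = 4631.5586 / 0.43
R_v = 10771.1 m

10771.1


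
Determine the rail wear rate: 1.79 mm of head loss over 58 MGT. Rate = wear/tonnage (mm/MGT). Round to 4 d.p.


Wear rate = total wear / cumulative tonnage
Rate = 1.79 / 58
Rate = 0.0309 mm/MGT

0.0309


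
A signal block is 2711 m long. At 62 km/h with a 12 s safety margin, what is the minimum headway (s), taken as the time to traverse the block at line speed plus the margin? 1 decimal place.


V = 62 / 3.6 = 17.2222 m/s
Block traversal time = 2711 / 17.2222 = 157.4129 s
Headway = 157.4129 + 12
Headway = 169.4 s

169.4


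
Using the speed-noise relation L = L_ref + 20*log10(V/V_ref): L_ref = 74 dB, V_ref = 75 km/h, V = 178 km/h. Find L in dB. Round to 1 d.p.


V/V_ref = 178 / 75 = 2.373333
log10(2.373333) = 0.375359
20 * 0.375359 = 7.5072
L = 74 + 7.5072 = 81.5 dB

81.5


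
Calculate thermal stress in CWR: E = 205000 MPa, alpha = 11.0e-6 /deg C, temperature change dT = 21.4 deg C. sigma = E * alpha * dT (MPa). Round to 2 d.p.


sigma = E * alpha * dT
sigma = 205000 * 11.0e-6 * 21.4
sigma = 2.255 * 21.4
sigma = 48.26 MPa

48.26


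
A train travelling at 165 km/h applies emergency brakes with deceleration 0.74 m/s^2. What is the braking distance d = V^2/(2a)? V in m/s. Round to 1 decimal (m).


Convert speed: V = 165 / 3.6 = 45.8333 m/s
V^2 = 2100.6944
d = 2100.6944 / (2 * 0.74)
d = 2100.6944 / 1.48
d = 1419.4 m

1419.4


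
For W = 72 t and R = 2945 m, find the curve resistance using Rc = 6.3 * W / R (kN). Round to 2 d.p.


Rc = 6.3 * W / R
Rc = 6.3 * 72 / 2945
Rc = 453.6 / 2945
Rc = 0.15 kN

0.15


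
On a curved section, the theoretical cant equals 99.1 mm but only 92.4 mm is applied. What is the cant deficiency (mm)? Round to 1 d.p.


Cant deficiency = equilibrium cant - actual cant
CD = 99.1 - 92.4
CD = 6.7 mm

6.7


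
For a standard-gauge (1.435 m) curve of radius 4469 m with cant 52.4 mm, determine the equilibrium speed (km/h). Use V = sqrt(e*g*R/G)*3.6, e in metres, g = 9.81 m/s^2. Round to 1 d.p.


Convert cant: e = 52.4 mm = 0.0524 m
V_ms = sqrt(0.0524 * 9.81 * 4469 / 1.435)
V_ms = sqrt(1600.879886) = 40.011 m/s
V = 40.011 * 3.6 = 144.0 km/h

144.0


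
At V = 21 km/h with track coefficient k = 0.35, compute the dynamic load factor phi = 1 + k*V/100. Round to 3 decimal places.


phi = 1 + k * V / 100
phi = 1 + 0.35 * 21 / 100
phi = 1 + 0.0735
phi = 1.074

1.074


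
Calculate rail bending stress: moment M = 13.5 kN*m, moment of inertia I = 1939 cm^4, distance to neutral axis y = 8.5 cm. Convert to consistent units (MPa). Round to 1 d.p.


Convert units:
M = 13.5 kN*m = 13500000 N*mm
y = 8.5 cm = 85 mm
I = 1939 cm^4 = 19390000 mm^4
sigma = 13500000 * 85 / 19390000
sigma = 59.2 MPa

59.2


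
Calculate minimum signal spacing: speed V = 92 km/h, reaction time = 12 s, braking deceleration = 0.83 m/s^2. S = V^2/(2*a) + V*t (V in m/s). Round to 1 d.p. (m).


V = 92 / 3.6 = 25.5556 m/s
Braking distance = 25.5556^2 / (2*0.83) = 393.4256 m
Sighting distance = 25.5556 * 12 = 306.6667 m
S = 393.4256 + 306.6667 = 700.1 m

700.1


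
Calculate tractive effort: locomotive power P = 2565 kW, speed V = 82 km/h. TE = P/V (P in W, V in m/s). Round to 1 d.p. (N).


Convert: P = 2565 kW = 2565000 W
V = 82 / 3.6 = 22.7778 m/s
TE = 2565000 / 22.7778
TE = 112609.8 N

112609.8


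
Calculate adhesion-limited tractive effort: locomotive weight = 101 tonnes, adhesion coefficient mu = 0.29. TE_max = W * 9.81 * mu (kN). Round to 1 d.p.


TE_max = W * g * mu
TE_max = 101 * 9.81 * 0.29
TE_max = 990.81 * 0.29
TE_max = 287.3 kN

287.3


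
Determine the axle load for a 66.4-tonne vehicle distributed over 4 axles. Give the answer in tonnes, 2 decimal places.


Load per axle = total weight / number of axles
Load = 66.4 / 4
Load = 16.60 tonnes

16.60


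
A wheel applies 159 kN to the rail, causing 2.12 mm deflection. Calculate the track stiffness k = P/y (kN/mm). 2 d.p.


Track stiffness k = P / y
k = 159 / 2.12
k = 75.00 kN/mm

75.00


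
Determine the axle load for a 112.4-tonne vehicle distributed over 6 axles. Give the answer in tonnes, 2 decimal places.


Load per axle = total weight / number of axles
Load = 112.4 / 6
Load = 18.73 tonnes

18.73


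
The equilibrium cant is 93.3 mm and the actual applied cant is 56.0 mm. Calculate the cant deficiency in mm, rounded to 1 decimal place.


Cant deficiency = equilibrium cant - actual cant
CD = 93.3 - 56.0
CD = 37.3 mm

37.3


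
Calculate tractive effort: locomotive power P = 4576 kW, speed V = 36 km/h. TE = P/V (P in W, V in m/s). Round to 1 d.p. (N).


Convert: P = 4576 kW = 4576000 W
V = 36 / 3.6 = 10.0 m/s
TE = 4576000 / 10.0
TE = 457600.0 N

457600.0


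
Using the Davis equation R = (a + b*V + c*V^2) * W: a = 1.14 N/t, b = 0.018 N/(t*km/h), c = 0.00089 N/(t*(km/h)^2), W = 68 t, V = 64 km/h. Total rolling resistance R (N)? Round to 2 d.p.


b*V = 0.018 * 64 = 1.152
c*V^2 = 0.00089 * 4096 = 3.64544
R_per_t = 1.14 + 1.152 + 3.64544 = 5.93744 N/t
R_total = 5.93744 * 68 = 403.75 N

403.75


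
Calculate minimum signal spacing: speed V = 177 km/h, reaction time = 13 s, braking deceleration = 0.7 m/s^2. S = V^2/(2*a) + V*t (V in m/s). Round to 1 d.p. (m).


V = 177 / 3.6 = 49.1667 m/s
Braking distance = 49.1667^2 / (2*0.7) = 1726.6865 m
Sighting distance = 49.1667 * 13 = 639.1667 m
S = 1726.6865 + 639.1667 = 2365.9 m

2365.9


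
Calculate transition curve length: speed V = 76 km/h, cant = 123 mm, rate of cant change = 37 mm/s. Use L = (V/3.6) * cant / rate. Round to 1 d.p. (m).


Convert speed: V = 76 / 3.6 = 21.1111 m/s
L = 21.1111 * 123 / 37
L = 2596.6667 / 37
L = 70.2 m

70.2


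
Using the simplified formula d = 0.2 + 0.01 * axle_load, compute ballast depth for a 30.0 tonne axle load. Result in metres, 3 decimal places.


d = 0.2 + 0.01 * 30.0
d = 0.2 + 0.3
d = 0.500 m

0.500


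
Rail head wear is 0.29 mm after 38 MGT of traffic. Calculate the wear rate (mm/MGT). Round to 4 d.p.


Wear rate = total wear / cumulative tonnage
Rate = 0.29 / 38
Rate = 0.0076 mm/MGT

0.0076


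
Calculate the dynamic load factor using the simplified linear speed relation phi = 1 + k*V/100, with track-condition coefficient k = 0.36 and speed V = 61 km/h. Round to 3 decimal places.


phi = 1 + k * V / 100
phi = 1 + 0.36 * 61 / 100
phi = 1 + 0.2196
phi = 1.220

1.220


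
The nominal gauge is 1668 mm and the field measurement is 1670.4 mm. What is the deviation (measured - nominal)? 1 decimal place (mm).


Deviation = measured - nominal
Deviation = 1670.4 - 1668
Deviation = 2.4 mm

2.4


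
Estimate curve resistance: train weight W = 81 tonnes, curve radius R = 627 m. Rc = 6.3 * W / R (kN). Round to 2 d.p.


Rc = 6.3 * W / R
Rc = 6.3 * 81 / 627
Rc = 510.3 / 627
Rc = 0.81 kN

0.81


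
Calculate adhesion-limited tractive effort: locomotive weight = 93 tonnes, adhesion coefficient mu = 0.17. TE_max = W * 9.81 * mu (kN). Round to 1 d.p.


TE_max = W * g * mu
TE_max = 93 * 9.81 * 0.17
TE_max = 912.33 * 0.17
TE_max = 155.1 kN

155.1


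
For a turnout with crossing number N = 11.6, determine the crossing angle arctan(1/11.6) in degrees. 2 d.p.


1/N = 1/11.6 = 0.086207
angle = arctan(0.086207) = 0.085994 rad
angle = 0.085994 * 180/pi = 4.93 degrees

4.93


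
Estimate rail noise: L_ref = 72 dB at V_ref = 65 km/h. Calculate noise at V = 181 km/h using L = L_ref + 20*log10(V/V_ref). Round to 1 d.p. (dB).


V/V_ref = 181 / 65 = 2.784615
log10(2.784615) = 0.444765
20 * 0.444765 = 8.8953
L = 72 + 8.8953 = 80.9 dB

80.9


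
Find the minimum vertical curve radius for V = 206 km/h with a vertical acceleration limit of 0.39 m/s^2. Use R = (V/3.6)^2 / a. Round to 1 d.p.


Convert speed: V = 206 / 3.6 = 57.2222 m/s
V^2 = 3274.3827 m^2/s^2
R_v = 3274.3827 / 0.39
R_v = 8395.9 m

8395.9


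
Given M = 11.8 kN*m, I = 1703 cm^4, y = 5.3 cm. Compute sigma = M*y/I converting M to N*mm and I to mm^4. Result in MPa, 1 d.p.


Convert units:
M = 11.8 kN*m = 11800000 N*mm
y = 5.3 cm = 53 mm
I = 1703 cm^4 = 17030000 mm^4
sigma = 11800000 * 53 / 17030000
sigma = 36.7 MPa

36.7


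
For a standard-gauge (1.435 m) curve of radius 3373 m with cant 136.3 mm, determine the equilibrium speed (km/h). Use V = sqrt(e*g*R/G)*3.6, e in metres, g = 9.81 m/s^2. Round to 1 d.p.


Convert cant: e = 136.3 mm = 0.1363 m
V_ms = sqrt(0.1363 * 9.81 * 3373 / 1.435)
V_ms = sqrt(3142.890884) = 56.0615 m/s
V = 56.0615 * 3.6 = 201.8 km/h

201.8


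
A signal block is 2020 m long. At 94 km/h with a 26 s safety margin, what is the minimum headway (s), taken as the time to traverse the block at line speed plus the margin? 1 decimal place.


V = 94 / 3.6 = 26.1111 m/s
Block traversal time = 2020 / 26.1111 = 77.3617 s
Headway = 77.3617 + 26
Headway = 103.4 s

103.4


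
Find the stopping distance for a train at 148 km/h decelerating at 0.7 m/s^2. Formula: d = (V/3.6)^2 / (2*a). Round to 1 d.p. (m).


Convert speed: V = 148 / 3.6 = 41.1111 m/s
V^2 = 1690.1235
d = 1690.1235 / (2 * 0.7)
d = 1690.1235 / 1.4
d = 1207.2 m

1207.2


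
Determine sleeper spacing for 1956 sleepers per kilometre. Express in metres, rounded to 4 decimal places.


Spacing = 1000 m / number of sleepers
Spacing = 1000 / 1956
Spacing = 0.5112 m

0.5112


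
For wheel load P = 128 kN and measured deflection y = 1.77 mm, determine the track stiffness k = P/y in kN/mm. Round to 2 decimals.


Track stiffness k = P / y
k = 128 / 1.77
k = 72.32 kN/mm

72.32


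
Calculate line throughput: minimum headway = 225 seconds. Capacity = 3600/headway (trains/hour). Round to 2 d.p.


Capacity = 3600 / headway
Capacity = 3600 / 225
Capacity = 16.00 trains/hour

16.00


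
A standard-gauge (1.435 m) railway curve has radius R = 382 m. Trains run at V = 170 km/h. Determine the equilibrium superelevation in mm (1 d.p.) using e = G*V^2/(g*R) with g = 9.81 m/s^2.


Convert speed: V = 170 / 3.6 = 47.2222 m/s
Apply formula: e = 1.435 * 47.2222^2 / (9.81 * 382)
e = 1.435 * 2229.9383 / 3747.42
e = 0.853911 m = 853.9 mm

853.9


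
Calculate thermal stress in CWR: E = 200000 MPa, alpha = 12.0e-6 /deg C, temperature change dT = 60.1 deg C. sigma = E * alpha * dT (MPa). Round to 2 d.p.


sigma = E * alpha * dT
sigma = 200000 * 12.0e-6 * 60.1
sigma = 2.4 * 60.1
sigma = 144.24 MPa

144.24


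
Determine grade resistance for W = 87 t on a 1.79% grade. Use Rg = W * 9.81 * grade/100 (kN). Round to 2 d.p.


Rg = W * 9.81 * grade / 100
Rg = 87 * 9.81 * 1.79 / 100
Rg = 853.47 * 0.0179
Rg = 15.28 kN

15.28


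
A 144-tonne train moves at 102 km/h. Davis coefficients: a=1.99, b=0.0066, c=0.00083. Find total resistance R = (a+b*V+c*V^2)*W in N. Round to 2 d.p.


b*V = 0.0066 * 102 = 0.6732
c*V^2 = 0.00083 * 10404 = 8.63532
R_per_t = 1.99 + 0.6732 + 8.63532 = 11.29852 N/t
R_total = 11.29852 * 144 = 1626.99 N

1626.99


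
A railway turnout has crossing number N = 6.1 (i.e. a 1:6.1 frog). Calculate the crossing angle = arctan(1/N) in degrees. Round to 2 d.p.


1/N = 1/6.1 = 0.163934
angle = arctan(0.163934) = 0.162489 rad
angle = 0.162489 * 180/pi = 9.31 degrees

9.31


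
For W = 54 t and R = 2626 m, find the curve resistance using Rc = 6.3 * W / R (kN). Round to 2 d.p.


Rc = 6.3 * W / R
Rc = 6.3 * 54 / 2626
Rc = 340.2 / 2626
Rc = 0.13 kN

0.13


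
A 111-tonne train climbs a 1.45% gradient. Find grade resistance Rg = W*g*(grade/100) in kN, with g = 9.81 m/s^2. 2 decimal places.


Rg = W * 9.81 * grade / 100
Rg = 111 * 9.81 * 1.45 / 100
Rg = 1088.91 * 0.0145
Rg = 15.79 kN

15.79


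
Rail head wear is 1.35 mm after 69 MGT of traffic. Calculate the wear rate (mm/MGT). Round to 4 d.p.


Wear rate = total wear / cumulative tonnage
Rate = 1.35 / 69
Rate = 0.0196 mm/MGT

0.0196


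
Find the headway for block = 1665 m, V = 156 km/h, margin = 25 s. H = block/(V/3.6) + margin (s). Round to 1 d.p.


V = 156 / 3.6 = 43.3333 m/s
Block traversal time = 1665 / 43.3333 = 38.4231 s
Headway = 38.4231 + 25
Headway = 63.4 s

63.4


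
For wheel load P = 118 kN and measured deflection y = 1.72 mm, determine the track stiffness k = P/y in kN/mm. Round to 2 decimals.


Track stiffness k = P / y
k = 118 / 1.72
k = 68.60 kN/mm

68.60


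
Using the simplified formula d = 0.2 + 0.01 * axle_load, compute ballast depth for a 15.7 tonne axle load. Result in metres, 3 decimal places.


d = 0.2 + 0.01 * 15.7
d = 0.2 + 0.157
d = 0.357 m

0.357


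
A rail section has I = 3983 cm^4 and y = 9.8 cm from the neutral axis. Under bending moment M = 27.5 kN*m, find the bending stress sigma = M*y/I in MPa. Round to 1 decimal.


Convert units:
M = 27.5 kN*m = 27500000 N*mm
y = 9.8 cm = 98 mm
I = 3983 cm^4 = 39830000 mm^4
sigma = 27500000 * 98 / 39830000
sigma = 67.7 MPa

67.7


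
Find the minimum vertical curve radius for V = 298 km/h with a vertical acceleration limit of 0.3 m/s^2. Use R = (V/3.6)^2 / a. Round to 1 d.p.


Convert speed: V = 298 / 3.6 = 82.7778 m/s
V^2 = 6852.1605 m^2/s^2
R_v = 6852.1605 / 0.3
R_v = 22840.5 m

22840.5


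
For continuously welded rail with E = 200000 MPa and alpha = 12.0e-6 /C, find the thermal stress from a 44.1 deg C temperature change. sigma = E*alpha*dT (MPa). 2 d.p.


sigma = E * alpha * dT
sigma = 200000 * 12.0e-6 * 44.1
sigma = 2.4 * 44.1
sigma = 105.84 MPa

105.84


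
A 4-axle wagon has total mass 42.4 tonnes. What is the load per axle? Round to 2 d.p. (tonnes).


Load per axle = total weight / number of axles
Load = 42.4 / 4
Load = 10.60 tonnes

10.60


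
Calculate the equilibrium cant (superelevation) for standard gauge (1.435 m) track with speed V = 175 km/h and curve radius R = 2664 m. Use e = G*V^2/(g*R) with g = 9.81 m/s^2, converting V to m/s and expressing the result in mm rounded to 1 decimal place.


Convert speed: V = 175 / 3.6 = 48.6111 m/s
Apply formula: e = 1.435 * 48.6111^2 / (9.81 * 2664)
e = 1.435 * 2363.0401 / 26133.84
e = 0.129754 m = 129.8 mm

129.8


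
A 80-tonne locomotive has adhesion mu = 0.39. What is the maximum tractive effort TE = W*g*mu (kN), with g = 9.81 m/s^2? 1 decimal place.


TE_max = W * g * mu
TE_max = 80 * 9.81 * 0.39
TE_max = 784.8 * 0.39
TE_max = 306.1 kN

306.1
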